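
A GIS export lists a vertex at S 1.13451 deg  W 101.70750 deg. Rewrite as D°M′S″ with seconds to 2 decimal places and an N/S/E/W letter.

Lat: 0.134510 × 60 = 8.07060′ → 8′, remainder × 60 = 4.2360″
Lon: 0.707500 × 60 = 42.45000′ → 42′, remainder × 60 = 27.0000″

1°08′4.24″ S, 101°42′27.00″ W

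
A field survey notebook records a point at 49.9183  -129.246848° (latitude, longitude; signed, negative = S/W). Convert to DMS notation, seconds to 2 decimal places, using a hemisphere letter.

Lat: 0.918300° → 55.09800′; 0.09800 × 60 = 5.8800″
Longitude is negative → W; |value| = 129.246848
λ: 0.246848° → 14.81088′; 0.81088 × 60 = 48.6528″

49°55′5.88″ N, 129°14′48.65″ W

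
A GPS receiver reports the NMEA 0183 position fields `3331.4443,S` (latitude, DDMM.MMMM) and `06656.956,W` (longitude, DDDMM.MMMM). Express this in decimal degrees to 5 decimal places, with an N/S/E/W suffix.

φ: split at 2 digits → 33° and 31.4443′; 33 + 31.4443/60 = 33.524072
λ: split at 3 digits → 066° and 56.956′; 66 + 56.956/60 = 66.949267

33.52407° S, 66.94927° W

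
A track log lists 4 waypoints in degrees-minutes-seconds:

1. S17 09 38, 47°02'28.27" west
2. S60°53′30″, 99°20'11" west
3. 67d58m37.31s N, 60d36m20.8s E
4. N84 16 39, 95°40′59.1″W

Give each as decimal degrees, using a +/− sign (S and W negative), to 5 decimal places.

1. -17.16056, -47.04119
2. -60.89167, -99.33639
3. 67.97703, 60.60578
4. 84.27750, -95.68308

Point 1:
  Lat: 17° + 9/60 + 38/3600 = 17 + 0.150000 + 0.010556 = 17.160556
  S ⇒ negate
  Lon: 47° + 2/60 + 28.27/3600 = 47 + 0.033333 + 0.007853 = 47.041186
  hemisphere W, so the sign is −
Point 2:
  Latitude: 53′ + 30″ = 53.50000′; 60 + 53.50000/60 = 60.891667
  S → negative
  Longitude: 99° + 20/60 + 11/3600 = 99 + 0.333333 + 0.003056 = 99.336389
  W ⇒ negate
Point 3:
  Latitude: 67 + 58/60 + 37.31/3600 = 67.977031
  N → positive
  Longitude: 60 + 36/60 + 20.8/3600 = 60.605778
  E → positive
Point 4:
  Latitude: 16′ + 39″ = 16.65000′; 84 + 16.65000/60 = 84.277500
  N → positive
  λ: 40′ + 59.1″ = 40.98500′; 95 + 40.98500/60 = 95.683083
  hemisphere W, so the sign is −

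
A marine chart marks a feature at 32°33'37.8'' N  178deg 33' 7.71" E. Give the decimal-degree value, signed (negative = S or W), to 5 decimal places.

Lat: 32 + 33/60 + 37.8/3600 = 32.560500
N → positive
Longitude: 33′ + 7.71″ = 33.12850′; 178 + 33.12850/60 = 178.552142
E → positive

32.56050, 178.55214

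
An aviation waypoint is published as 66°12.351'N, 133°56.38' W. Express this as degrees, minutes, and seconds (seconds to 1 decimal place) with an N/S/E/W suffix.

66°12′21.1″ N, 133°56′22.8″ W

Latitude: fractional minutes 0.35100 × 60 = 21.060″
Lon: fractional minutes 0.38000 × 60 = 22.800″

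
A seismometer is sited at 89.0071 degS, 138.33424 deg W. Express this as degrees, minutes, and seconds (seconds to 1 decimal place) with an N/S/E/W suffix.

89°00′25.6″ S, 138°20′3.3″ W

Latitude: whole degrees 89; 0.42600′ → 0′ and 25.560″
Lon: 0.334240 × 60 = 20.05440′ → 20′, remainder × 60 = 3.264″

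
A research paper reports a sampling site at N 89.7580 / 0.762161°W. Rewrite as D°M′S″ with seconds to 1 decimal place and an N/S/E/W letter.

89°45′28.8″ N, 0°45′43.8″ W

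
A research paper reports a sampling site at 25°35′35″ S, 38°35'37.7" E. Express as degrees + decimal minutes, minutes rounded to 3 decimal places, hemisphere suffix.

Latitude: 35 + 35/60 = 35.58333′
Lon: seconds/60 = 0.62833; minutes = 35 + 0.62833 = 35.62833

25° 35.583′ S, 38° 35.628′ E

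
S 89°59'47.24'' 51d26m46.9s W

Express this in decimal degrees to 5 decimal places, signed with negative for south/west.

-89.99646, -51.44636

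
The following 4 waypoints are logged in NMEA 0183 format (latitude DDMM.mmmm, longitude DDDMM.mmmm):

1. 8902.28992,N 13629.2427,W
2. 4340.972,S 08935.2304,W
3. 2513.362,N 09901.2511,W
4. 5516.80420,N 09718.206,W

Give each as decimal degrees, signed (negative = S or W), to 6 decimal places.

Point 1:
  Latitude: degrees = first 2 digits = 89, minutes = 2.28992; 89 + 2.28992/60 = 89.0381653
  N ⇒ keep positive
  Longitude: split at 3 digits → 136° and 29.2427′; 136 + 29.2427/60 = 136.4873783
  hemisphere W, so the sign is −
Point 2:
  Lat: degrees = first 2 digits = 43, minutes = 40.972; 43 + 40.972/60 = 43.6828667
  S → negative
  Longitude: split at 3 digits → 089° and 35.2304′; 89 + 35.2304/60 = 89.5871733
  W ⇒ negate
Point 3:
  φ: degrees = first 2 digits = 25, minutes = 13.362; 25 + 13.362/60 = 25.2227000
  N → positive
  λ: degrees = first 3 digits = 99, minutes = 1.2511; 99 + 1.2511/60 = 99.0208517
  W ⇒ negate
Point 4:
  φ: split at 2 digits → 55° and 16.8042′; 55 + 16.8042/60 = 55.2800700
  N → positive
  λ: split at 3 digits → 097° and 18.206′; 97 + 18.206/60 = 97.3034333
  hemisphere W, so the sign is −

1. 89.038165, -136.487378
2. -43.682867, -89.587173
3. 25.222700, -99.020852
4. 55.280070, -97.303433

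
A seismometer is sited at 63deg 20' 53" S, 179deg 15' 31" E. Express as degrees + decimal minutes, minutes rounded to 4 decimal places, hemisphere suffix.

63° 20.8833′ S, 179° 15.5167′ E

Lat: seconds/60 = 0.88333; minutes = 20 + 0.88333 = 20.883333
Longitude: 15 + 31/60 = 15.516667′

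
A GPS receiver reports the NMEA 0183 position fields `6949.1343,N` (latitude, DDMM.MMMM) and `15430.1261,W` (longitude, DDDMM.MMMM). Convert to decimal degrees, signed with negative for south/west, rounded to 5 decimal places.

69.81891, -154.50210

Lat: degrees = first 2 digits = 69, minutes = 49.1343; 69 + 49.1343/60 = 69.818905
N ⇒ keep positive
Lon: degrees = first 3 digits = 154, minutes = 30.1261; 154 + 30.1261/60 = 154.502102
W ⇒ negate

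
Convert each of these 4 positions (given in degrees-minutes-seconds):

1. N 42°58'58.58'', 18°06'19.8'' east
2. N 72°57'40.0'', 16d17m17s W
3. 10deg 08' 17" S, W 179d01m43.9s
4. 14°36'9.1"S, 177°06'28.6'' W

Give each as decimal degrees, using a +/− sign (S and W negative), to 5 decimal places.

1. 42.98294, 18.10550
2. 72.96111, -16.28806
3. -10.13806, -179.02886
4. -14.60253, -177.10794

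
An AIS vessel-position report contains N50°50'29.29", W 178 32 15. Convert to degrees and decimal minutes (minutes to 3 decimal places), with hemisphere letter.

50° 50.488′ N, 178° 32.250′ W

φ: 50 + 29.29/60 = 50.48817′
Lon: 32 + 15/60 = 32.25000′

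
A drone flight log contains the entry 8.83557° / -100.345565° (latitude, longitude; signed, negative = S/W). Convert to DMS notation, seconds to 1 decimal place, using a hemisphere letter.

8°50′8.1″ N, 100°20′44.0″ W

Latitude: 0.835570° → 50.13420′; 0.13420 × 60 = 8.052″
Longitude is negative → W; |value| = 100.345565
λ: whole degrees 100; 20.73390′ → 20′ and 44.034″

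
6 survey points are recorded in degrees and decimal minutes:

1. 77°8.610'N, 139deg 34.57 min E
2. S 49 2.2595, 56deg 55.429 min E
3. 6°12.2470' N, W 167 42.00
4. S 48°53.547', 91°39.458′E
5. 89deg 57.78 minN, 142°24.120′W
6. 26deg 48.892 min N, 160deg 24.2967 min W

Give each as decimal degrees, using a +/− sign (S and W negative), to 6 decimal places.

Point 1:
  Latitude: 8.61′ = 0.143500°; total 77.1435000
  N → positive
  λ: 34.57′ = 0.576167°; total 139.5761667
  E → positive
Point 2:
  φ: 2.2595′ = 0.037658°; total 49.0376583
  S → negative
  Lon: 55.429′ = 0.923817°; total 56.9238167
  E → positive
Point 3:
  φ: 6 + 12.247/60 = 6.2041167
  N → positive
  λ: 42′ = 0.700000°; total 167.7000000
  hemisphere W, so the sign is −
Point 4:
  φ: 53.547′ = 0.892450°; total 48.8924500
  S → negative
  Longitude: 91 + 39.458/60 = 91.6576333
  E → positive
Point 5:
  Lat: 57.78′ = 0.963000°; total 89.9630000
  N ⇒ keep positive
  Longitude: 142 + 24.12/60 = 142.4020000
  W ⇒ negate
Point 6:
  Lat: 48.892′ = 0.814867°; total 26.8148667
  N → positive
  λ: 24.2967′ = 0.404945°; total 160.4049450
  W → negative

1. 77.143500, 139.576167
2. -49.037658, 56.923817
3. 6.204117, -167.700000
4. -48.892450, 91.657633
5. 89.963000, -142.402000
6. 26.814867, -160.404945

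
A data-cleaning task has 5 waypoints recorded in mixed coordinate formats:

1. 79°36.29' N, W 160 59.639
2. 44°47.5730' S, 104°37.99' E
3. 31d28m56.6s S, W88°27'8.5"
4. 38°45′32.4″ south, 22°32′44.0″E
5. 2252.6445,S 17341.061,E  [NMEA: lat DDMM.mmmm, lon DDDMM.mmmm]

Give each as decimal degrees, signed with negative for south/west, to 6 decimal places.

Point 1:
  φ: 79 + 36.29/60 = 79.6048333
  N → positive
  Longitude: 59.639′ = 0.993983°; total 160.9939833
  W → negative
Point 2:
  φ: 44 + 47.573/60 = 44.7928833
  S → negative
  Longitude: 104 + 37.99/60 = 104.6331667
  E ⇒ keep positive
Point 3:
  Latitude: 28′ + 56.6″ = 28.94333′; 31 + 28.94333/60 = 31.4823889
  hemisphere S, so the sign is −
  λ: 88 + 27/60 + 8.5/3600 = 88.4523611
  W → negative
Point 4:
  φ: 38° + 45/60 + 32.4/3600 = 38 + 0.750000 + 0.009000 = 38.7590000
  S ⇒ negate
  λ: 22° + 32/60 + 44/3600 = 22 + 0.533333 + 0.012222 = 22.5455556
  E → positive
Point 5:
  Latitude: split at 2 digits → 22° and 52.6445′; 22 + 52.6445/60 = 22.8774083
  S ⇒ negate
  λ: degrees = first 3 digits = 173, minutes = 41.061; 173 + 41.061/60 = 173.6843500
  E ⇒ keep positive

1. 79.604833, -160.993983
2. -44.792883, 104.633167
3. -31.482389, -88.452361
4. -38.759000, 22.545556
5. -22.877408, 173.684350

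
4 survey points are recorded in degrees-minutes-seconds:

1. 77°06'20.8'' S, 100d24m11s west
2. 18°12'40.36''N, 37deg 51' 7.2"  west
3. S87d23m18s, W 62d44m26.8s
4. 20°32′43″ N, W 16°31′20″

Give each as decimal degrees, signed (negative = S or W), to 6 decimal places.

1. -77.105778, -100.403056
2. 18.211211, -37.852000
3. -87.388333, -62.740778
4. 20.545278, -16.522222

Point 1:
  φ: 6′ + 20.8″ = 6.34667′; 77 + 6.34667/60 = 77.1057778
  S ⇒ negate
  λ: 24′ + 11″ = 24.18333′; 100 + 24.18333/60 = 100.4030556
  W ⇒ negate
Point 2:
  Lat: 18° + 12/60 + 40.36/3600 = 18 + 0.200000 + 0.011211 = 18.2112111
  N ⇒ keep positive
  Longitude: 37 + 51/60 + 7.2/3600 = 37.8520000
  hemisphere W, so the sign is −
Point 3:
  Lat: 87° + 23/60 + 18/3600 = 87 + 0.383333 + 0.005000 = 87.3883333
  hemisphere S, so the sign is −
  Longitude: 62 + 44/60 + 26.8/3600 = 62.7407778
  W → negative
Point 4:
  Lat: 20 + 32/60 + 43/3600 = 20.5452778
  N ⇒ keep positive
  λ: 16° + 31/60 + 20/3600 = 16 + 0.516667 + 0.005556 = 16.5222222
  W ⇒ negate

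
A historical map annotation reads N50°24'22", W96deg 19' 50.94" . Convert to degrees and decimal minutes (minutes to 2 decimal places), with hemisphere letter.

50° 24.37′ N, 96° 19.85′ W

Lat: 24 + 22/60 = 24.3667′
λ: 19 + 50.94/60 = 19.8490′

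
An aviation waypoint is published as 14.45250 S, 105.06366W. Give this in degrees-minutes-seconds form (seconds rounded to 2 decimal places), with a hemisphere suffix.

Lat: 0.452500 × 60 = 27.15000′ → 27′, remainder × 60 = 9.0000″
λ: 0.063660 × 60 = 3.81960′ → 3′, remainder × 60 = 49.1760″

14°27′9.00″ S, 105°03′49.18″ W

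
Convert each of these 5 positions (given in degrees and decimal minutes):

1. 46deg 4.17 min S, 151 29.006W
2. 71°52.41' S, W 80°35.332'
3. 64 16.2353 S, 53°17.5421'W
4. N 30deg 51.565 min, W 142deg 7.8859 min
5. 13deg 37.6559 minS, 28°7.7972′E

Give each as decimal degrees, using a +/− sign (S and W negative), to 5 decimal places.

Point 1:
  Latitude: 4.17′ = 0.069500°; total 46.069500
  S → negative
  λ: 151 + 29.006/60 = 151.483433
  hemisphere W, so the sign is −
Point 2:
  φ: 71 + 52.41/60 = 71.873500
  S → negative
  Longitude: 35.332′ = 0.588867°; total 80.588867
  W → negative
Point 3:
  Latitude: 16.2353′ = 0.270588°; total 64.270588
  S → negative
  Longitude: 53 + 17.5421/60 = 53.292368
  hemisphere W, so the sign is −
Point 4:
  φ: 51.565′ = 0.859417°; total 30.859417
  N → positive
  Lon: 7.8859′ = 0.131432°; total 142.131432
  W ⇒ negate
Point 5:
  Lat: 37.6559′ = 0.627598°; total 13.627598
  hemisphere S, so the sign is −
  Lon: 7.7972′ = 0.129953°; total 28.129953
  E ⇒ keep positive

1. -46.06950, -151.48343
2. -71.87350, -80.58887
3. -64.27059, -53.29237
4. 30.85942, -142.13143
5. -13.62760, 28.12995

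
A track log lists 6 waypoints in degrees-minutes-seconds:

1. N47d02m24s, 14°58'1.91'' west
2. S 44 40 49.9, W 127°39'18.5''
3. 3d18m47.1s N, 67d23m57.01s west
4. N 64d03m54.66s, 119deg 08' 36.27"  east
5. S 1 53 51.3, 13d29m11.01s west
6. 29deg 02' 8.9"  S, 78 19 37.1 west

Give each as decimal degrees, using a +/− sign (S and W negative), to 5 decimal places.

1. 47.04000, -14.96720
2. -44.68053, -127.65514
3. 3.31308, -67.39917
4. 64.06518, 119.14341
5. -1.89758, -13.48639
6. -29.03581, -78.32697

Point 1:
  Latitude: 2′ + 24″ = 2.40000′; 47 + 2.40000/60 = 47.040000
  N ⇒ keep positive
  Longitude: 14° + 58/60 + 1.91/3600 = 14 + 0.966667 + 0.000531 = 14.967197
  W → negative
Point 2:
  φ: 40′ + 49.9″ = 40.83167′; 44 + 40.83167/60 = 44.680528
  S ⇒ negate
  λ: 39′ + 18.5″ = 39.30833′; 127 + 39.30833/60 = 127.655139
  W → negative
Point 3:
  Lat: 18′ + 47.1″ = 18.78500′; 3 + 18.78500/60 = 3.313083
  N ⇒ keep positive
  Lon: 23′ + 57.01″ = 23.95017′; 67 + 23.95017/60 = 67.399169
  W → negative
Point 4:
  Latitude: 64 + 3/60 + 54.66/3600 = 64.065183
  N → positive
  Longitude: 119° + 8/60 + 36.27/3600 = 119 + 0.133333 + 0.010075 = 119.143408
  E ⇒ keep positive
Point 5:
  Lat: 53′ + 51.3″ = 53.85500′; 1 + 53.85500/60 = 1.897583
  S → negative
  Lon: 29′ + 11.01″ = 29.18350′; 13 + 29.18350/60 = 13.486392
  hemisphere W, so the sign is −
Point 6:
  φ: 29° + 2/60 + 8.9/3600 = 29 + 0.033333 + 0.002472 = 29.035806
  S → negative
  λ: 78 + 19/60 + 37.1/3600 = 78.326972
  hemisphere W, so the sign is −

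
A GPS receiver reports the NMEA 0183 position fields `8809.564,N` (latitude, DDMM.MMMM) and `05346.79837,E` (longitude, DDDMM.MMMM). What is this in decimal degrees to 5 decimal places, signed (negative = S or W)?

φ: split at 2 digits → 88° and 9.564′; 88 + 9.564/60 = 88.159400
N ⇒ keep positive
λ: degrees = first 3 digits = 53, minutes = 46.79837; 53 + 46.79837/60 = 53.779973
E ⇒ keep positive

88.15940, 53.77997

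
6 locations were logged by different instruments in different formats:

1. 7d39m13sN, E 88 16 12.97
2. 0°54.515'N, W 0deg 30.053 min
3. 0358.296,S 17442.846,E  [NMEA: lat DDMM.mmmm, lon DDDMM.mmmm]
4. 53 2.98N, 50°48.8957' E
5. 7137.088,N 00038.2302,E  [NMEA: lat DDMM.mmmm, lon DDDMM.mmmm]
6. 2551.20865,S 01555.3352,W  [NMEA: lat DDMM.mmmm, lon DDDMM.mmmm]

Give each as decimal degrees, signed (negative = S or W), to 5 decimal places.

1. 7.65361, 88.27027
2. 0.90858, -0.50088
3. -3.97160, 174.71410
4. 53.04967, 50.81493
5. 71.61813, 0.63717
6. -25.85348, -15.92225

Point 1:
  Lat: 7 + 39/60 + 13/3600 = 7.653611
  N ⇒ keep positive
  λ: 16′ + 12.97″ = 16.21617′; 88 + 16.21617/60 = 88.270269
  E ⇒ keep positive
Point 2:
  Lat: 54.515′ = 0.908583°; total 0.908583
  N → positive
  Longitude: 0 + 30.053/60 = 0.500883
  W → negative
Point 3:
  Latitude: degrees = first 2 digits = 3, minutes = 58.296; 3 + 58.296/60 = 3.971600
  hemisphere S, so the sign is −
  Longitude: degrees = first 3 digits = 174, minutes = 42.846; 174 + 42.846/60 = 174.714100
  E → positive
Point 4:
  φ: 2.98′ = 0.049667°; total 53.049667
  N → positive
  λ: 48.8957′ = 0.814928°; total 50.814928
  E ⇒ keep positive
Point 5:
  φ: split at 2 digits → 71° and 37.088′; 71 + 37.088/60 = 71.618133
  N ⇒ keep positive
  Longitude: split at 3 digits → 000° and 38.2302′; 0 + 38.2302/60 = 0.637170
  E ⇒ keep positive
Point 6:
  Latitude: degrees = first 2 digits = 25, minutes = 51.20865; 25 + 51.20865/60 = 25.853478
  S → negative
  Longitude: split at 3 digits → 015° and 55.3352′; 15 + 55.3352/60 = 15.922253
  W → negative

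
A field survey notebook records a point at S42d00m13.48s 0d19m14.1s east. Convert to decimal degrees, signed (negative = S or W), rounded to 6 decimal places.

Lat: 42° + 0/60 + 13.48/3600 = 42 + 0.000000 + 0.003744 = 42.0037444
S → negative
Longitude: 0 + 19/60 + 14.1/3600 = 0.3205833
E ⇒ keep positive

-42.003744, 0.320583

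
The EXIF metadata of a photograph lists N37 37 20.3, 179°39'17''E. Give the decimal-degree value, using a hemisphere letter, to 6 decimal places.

37.622306° N, 179.654722° E

Lat: 37° + 37/60 + 20.3/3600 = 37 + 0.616667 + 0.005639 = 37.6223056
Lon: 179° + 39/60 + 17/3600 = 179 + 0.650000 + 0.004722 = 179.6547222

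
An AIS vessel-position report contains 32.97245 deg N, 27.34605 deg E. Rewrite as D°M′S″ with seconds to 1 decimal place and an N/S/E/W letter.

32°58′20.8″ N, 27°20′45.8″ E

Lat: 0.972450° → 58.34700′; 0.34700 × 60 = 20.820″
Longitude: 0.346050 × 60 = 20.76300′ → 20′, remainder × 60 = 45.780″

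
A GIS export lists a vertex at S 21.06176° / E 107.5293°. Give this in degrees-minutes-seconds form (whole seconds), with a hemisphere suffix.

21°03′42″ S, 107°31′45″ E

φ: 0.061760° → 3.70560′; 0.70560 × 60 = 42.34″
Longitude: 0.529300° → 31.75800′; 0.75800 × 60 = 45.48″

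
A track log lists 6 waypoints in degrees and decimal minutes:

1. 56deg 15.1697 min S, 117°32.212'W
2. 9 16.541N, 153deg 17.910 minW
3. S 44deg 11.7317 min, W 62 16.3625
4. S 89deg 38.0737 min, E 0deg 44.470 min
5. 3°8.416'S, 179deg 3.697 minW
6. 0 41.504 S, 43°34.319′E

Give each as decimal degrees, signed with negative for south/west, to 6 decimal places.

Point 1:
  Lat: 15.1697′ = 0.252828°; total 56.2528283
  S → negative
  Longitude: 32.212′ = 0.536867°; total 117.5368667
  W → negative
Point 2:
  Latitude: 9 + 16.541/60 = 9.2756833
  N → positive
  Lon: 153 + 17.91/60 = 153.2985000
  W → negative
Point 3:
  Latitude: 11.7317′ = 0.195528°; total 44.1955283
  S ⇒ negate
  Lon: 62 + 16.3625/60 = 62.2727083
  hemisphere W, so the sign is −
Point 4:
  Latitude: 89 + 38.0737/60 = 89.6345617
  hemisphere S, so the sign is −
  λ: 0 + 44.47/60 = 0.7411667
  E → positive
Point 5:
  Latitude: 3 + 8.416/60 = 3.1402667
  S ⇒ negate
  λ: 3.697′ = 0.061617°; total 179.0616167
  W → negative
Point 6:
  φ: 41.504′ = 0.691733°; total 0.6917333
  hemisphere S, so the sign is −
  Lon: 43 + 34.319/60 = 43.5719833
  E ⇒ keep positive

1. -56.252828, -117.536867
2. 9.275683, -153.298500
3. -44.195528, -62.272708
4. -89.634562, 0.741167
5. -3.140267, -179.061617
6. -0.691733, 43.571983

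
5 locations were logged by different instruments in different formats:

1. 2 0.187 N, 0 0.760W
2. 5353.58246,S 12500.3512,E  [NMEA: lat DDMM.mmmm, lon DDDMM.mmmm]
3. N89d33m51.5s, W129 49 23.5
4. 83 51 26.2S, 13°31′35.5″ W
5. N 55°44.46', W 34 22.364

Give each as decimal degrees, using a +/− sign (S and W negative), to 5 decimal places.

Point 1:
  Lat: 2 + 0.187/60 = 2.003117
  N → positive
  λ: 0 + 0.76/60 = 0.012667
  W ⇒ negate
Point 2:
  Lat: split at 2 digits → 53° and 53.58246′; 53 + 53.58246/60 = 53.893041
  hemisphere S, so the sign is −
  λ: split at 3 digits → 125° and 0.3512′; 125 + 0.3512/60 = 125.005853
  E → positive
Point 3:
  Lat: 89° + 33/60 + 51.5/3600 = 89 + 0.550000 + 0.014306 = 89.564306
  N → positive
  Longitude: 49′ + 23.5″ = 49.39167′; 129 + 49.39167/60 = 129.823194
  hemisphere W, so the sign is −
Point 4:
  Latitude: 83 + 51/60 + 26.2/3600 = 83.857278
  hemisphere S, so the sign is −
  Longitude: 13 + 31/60 + 35.5/3600 = 13.526528
  W → negative
Point 5:
  Lat: 44.46′ = 0.741000°; total 55.741000
  N ⇒ keep positive
  λ: 22.364′ = 0.372733°; total 34.372733
  W → negative

1. 2.00312, -0.01267
2. -53.89304, 125.00585
3. 89.56431, -129.82319
4. -83.85728, -13.52653
5. 55.74100, -34.37273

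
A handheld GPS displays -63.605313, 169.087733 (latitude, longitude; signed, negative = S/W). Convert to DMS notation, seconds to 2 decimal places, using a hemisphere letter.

Latitude is negative → S; |value| = 63.605313
Latitude: 0.605313 × 60 = 36.31878′ → 36′, remainder × 60 = 19.1268″
Longitude: 0.087733 × 60 = 5.26398′ → 5′, remainder × 60 = 15.8388″

63°36′19.13″ S, 169°05′15.84″ E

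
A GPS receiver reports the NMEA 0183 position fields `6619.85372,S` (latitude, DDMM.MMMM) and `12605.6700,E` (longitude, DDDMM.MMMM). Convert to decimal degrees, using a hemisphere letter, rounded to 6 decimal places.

66.330895° S, 126.094500° E

Lat: degrees = first 2 digits = 66, minutes = 19.85372; 66 + 19.85372/60 = 66.3308953
λ: degrees = first 3 digits = 126, minutes = 5.67; 126 + 5.67/60 = 126.0945000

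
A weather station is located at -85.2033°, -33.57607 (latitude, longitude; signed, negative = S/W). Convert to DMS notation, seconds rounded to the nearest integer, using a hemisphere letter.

85°12′12″ S, 33°34′34″ W

Latitude is negative → S; |value| = 85.203300
φ: 0.203300° → 12.19800′; 0.19800 × 60 = 11.88″
Longitude is negative → W; |value| = 33.576070
λ: 0.576070° → 34.56420′; 0.56420 × 60 = 33.85″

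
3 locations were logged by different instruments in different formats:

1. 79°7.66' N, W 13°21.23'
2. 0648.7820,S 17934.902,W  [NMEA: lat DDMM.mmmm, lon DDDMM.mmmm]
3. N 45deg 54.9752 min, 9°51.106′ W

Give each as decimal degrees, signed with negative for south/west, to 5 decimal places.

Point 1:
  Lat: 7.66′ = 0.127667°; total 79.127667
  N → positive
  Longitude: 13 + 21.23/60 = 13.353833
  W → negative
Point 2:
  φ: split at 2 digits → 06° and 48.782′; 6 + 48.782/60 = 6.813033
  S ⇒ negate
  Lon: degrees = first 3 digits = 179, minutes = 34.902; 179 + 34.902/60 = 179.581700
  W → negative
Point 3:
  Lat: 45 + 54.9752/60 = 45.916253
  N ⇒ keep positive
  Lon: 51.106′ = 0.851767°; total 9.851767
  W ⇒ negate

1. 79.12767, -13.35383
2. -6.81303, -179.58170
3. 45.91625, -9.85177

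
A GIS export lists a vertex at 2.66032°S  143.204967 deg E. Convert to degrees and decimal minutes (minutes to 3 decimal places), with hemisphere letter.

Lat: fractional part 0.660320 → 39.61920 minutes
Longitude: fractional part 0.204967 → 12.29802 minutes

2° 39.619′ S, 143° 12.298′ E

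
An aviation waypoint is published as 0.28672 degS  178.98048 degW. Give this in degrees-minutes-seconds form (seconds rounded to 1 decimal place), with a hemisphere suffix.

0°17′12.2″ S, 178°58′49.7″ W

Lat: 0.286720 × 60 = 17.20320′ → 17′, remainder × 60 = 12.192″
Lon: 0.980480° → 58.82880′; 0.82880 × 60 = 49.728″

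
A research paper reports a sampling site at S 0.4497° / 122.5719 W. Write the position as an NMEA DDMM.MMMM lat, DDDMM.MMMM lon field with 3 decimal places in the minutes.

0026.982,S / 12234.314,W

φ: fractional part 0.449700 → 26.98200 minutes
λ: minutes = (122.571900 − 122) × 60 = 34.31400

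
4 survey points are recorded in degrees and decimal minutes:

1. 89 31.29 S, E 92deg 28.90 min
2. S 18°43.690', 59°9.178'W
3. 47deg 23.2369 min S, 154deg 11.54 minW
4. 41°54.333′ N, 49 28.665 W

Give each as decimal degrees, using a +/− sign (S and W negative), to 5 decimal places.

1. -89.52150, 92.48167
2. -18.72817, -59.15297
3. -47.38728, -154.19233
4. 41.90555, -49.47775

Point 1:
  Lat: 89 + 31.29/60 = 89.521500
  S ⇒ negate
  Lon: 28.9′ = 0.481667°; total 92.481667
  E → positive
Point 2:
  Latitude: 18 + 43.69/60 = 18.728167
  hemisphere S, so the sign is −
  Longitude: 9.178′ = 0.152967°; total 59.152967
  W → negative
Point 3:
  Latitude: 47 + 23.2369/60 = 47.387282
  S → negative
  λ: 154 + 11.54/60 = 154.192333
  hemisphere W, so the sign is −
Point 4:
  φ: 41 + 54.333/60 = 41.905550
  N → positive
  Longitude: 49 + 28.665/60 = 49.477750
  W ⇒ negate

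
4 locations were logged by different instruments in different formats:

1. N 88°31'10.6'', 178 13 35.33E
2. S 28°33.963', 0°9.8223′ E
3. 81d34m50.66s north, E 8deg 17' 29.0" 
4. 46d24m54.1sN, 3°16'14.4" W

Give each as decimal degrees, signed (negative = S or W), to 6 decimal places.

Point 1:
  Lat: 31′ + 10.6″ = 31.17667′; 88 + 31.17667/60 = 88.5196111
  N → positive
  λ: 178 + 13/60 + 35.33/3600 = 178.2264806
  E ⇒ keep positive
Point 2:
  Latitude: 33.963′ = 0.566050°; total 28.5660500
  S ⇒ negate
  λ: 0 + 9.8223/60 = 0.1637050
  E ⇒ keep positive
Point 3:
  φ: 81° + 34/60 + 50.66/3600 = 81 + 0.566667 + 0.014072 = 81.5807389
  N ⇒ keep positive
  λ: 8 + 17/60 + 29/3600 = 8.2913889
  E ⇒ keep positive
Point 4:
  Lat: 46° + 24/60 + 54.1/3600 = 46 + 0.400000 + 0.015028 = 46.4150278
  N → positive
  Longitude: 3 + 16/60 + 14.4/3600 = 3.2706667
  W ⇒ negate

1. 88.519611, 178.226481
2. -28.566050, 0.163705
3. 81.580739, 8.291389
4. 46.415028, -3.270667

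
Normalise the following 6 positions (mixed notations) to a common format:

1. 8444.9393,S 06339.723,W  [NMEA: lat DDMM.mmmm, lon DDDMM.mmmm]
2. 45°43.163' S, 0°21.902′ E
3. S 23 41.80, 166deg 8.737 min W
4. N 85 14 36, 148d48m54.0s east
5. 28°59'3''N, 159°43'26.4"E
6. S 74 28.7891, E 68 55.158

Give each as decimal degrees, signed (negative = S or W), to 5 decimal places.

1. -84.74899, -63.66205
2. -45.71938, 0.36503
3. -23.69667, -166.14562
4. 85.24333, 148.81500
5. 28.98417, 159.72400
6. -74.47982, 68.91930

Point 1:
  Lat: degrees = first 2 digits = 84, minutes = 44.9393; 84 + 44.9393/60 = 84.748988
  S ⇒ negate
  Longitude: split at 3 digits → 063° and 39.723′; 63 + 39.723/60 = 63.662050
  W ⇒ negate
Point 2:
  Lat: 45 + 43.163/60 = 45.719383
  S → negative
  λ: 21.902′ = 0.365033°; total 0.365033
  E ⇒ keep positive
Point 3:
  Lat: 41.8′ = 0.696667°; total 23.696667
  hemisphere S, so the sign is −
  Longitude: 8.737′ = 0.145617°; total 166.145617
  W → negative
Point 4:
  φ: 85° + 14/60 + 36/3600 = 85 + 0.233333 + 0.010000 = 85.243333
  N ⇒ keep positive
  Lon: 48′ + 54″ = 48.90000′; 148 + 48.90000/60 = 148.815000
  E → positive
Point 5:
  Lat: 59′ + 3″ = 59.05000′; 28 + 59.05000/60 = 28.984167
  N ⇒ keep positive
  λ: 43′ + 26.4″ = 43.44000′; 159 + 43.44000/60 = 159.724000
  E → positive
Point 6:
  Latitude: 74 + 28.7891/60 = 74.479818
  S ⇒ negate
  λ: 55.158′ = 0.919300°; total 68.919300
  E ⇒ keep positive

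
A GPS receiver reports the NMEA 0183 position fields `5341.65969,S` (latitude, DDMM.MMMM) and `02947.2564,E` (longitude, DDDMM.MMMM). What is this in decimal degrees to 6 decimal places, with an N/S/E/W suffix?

53.694328° S, 29.787607° E

Latitude: split at 2 digits → 53° and 41.65969′; 53 + 41.65969/60 = 53.6943282
λ: degrees = first 3 digits = 29, minutes = 47.2564; 29 + 47.2564/60 = 29.7876067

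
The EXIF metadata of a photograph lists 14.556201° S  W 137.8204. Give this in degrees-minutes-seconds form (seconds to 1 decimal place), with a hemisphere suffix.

φ: 0.556201 × 60 = 33.37206′ → 33′, remainder × 60 = 22.324″
Lon: whole degrees 137; 49.22400′ → 49′ and 13.440″

14°33′22.3″ S, 137°49′13.4″ W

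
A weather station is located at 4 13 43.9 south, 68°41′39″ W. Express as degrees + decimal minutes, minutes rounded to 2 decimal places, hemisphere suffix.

Lat: seconds/60 = 0.73167; minutes = 13 + 0.73167 = 13.7317
λ: seconds/60 = 0.65000; minutes = 41 + 0.65000 = 41.6500

4° 13.73′ S, 68° 41.65′ W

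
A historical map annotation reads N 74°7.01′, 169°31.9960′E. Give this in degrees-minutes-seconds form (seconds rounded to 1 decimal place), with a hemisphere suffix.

74°07′0.6″ N, 169°31′59.8″ E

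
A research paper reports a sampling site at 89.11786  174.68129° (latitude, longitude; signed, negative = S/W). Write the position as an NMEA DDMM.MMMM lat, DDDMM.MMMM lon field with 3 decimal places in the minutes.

Latitude: fractional part 0.117860 → 7.07160 minutes
Longitude: minutes = (174.681290 − 174) × 60 = 40.87740

8907.072,N / 17440.877,E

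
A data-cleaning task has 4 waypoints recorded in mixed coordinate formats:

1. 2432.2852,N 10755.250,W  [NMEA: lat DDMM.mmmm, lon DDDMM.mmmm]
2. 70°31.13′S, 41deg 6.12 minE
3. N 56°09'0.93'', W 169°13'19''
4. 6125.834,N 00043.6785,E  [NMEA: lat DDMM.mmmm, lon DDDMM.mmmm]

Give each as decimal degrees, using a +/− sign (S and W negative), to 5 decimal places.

Point 1:
  φ: split at 2 digits → 24° and 32.2852′; 24 + 32.2852/60 = 24.538087
  N → positive
  Lon: split at 3 digits → 107° and 55.25′; 107 + 55.25/60 = 107.920833
  W ⇒ negate
Point 2:
  φ: 70 + 31.13/60 = 70.518833
  hemisphere S, so the sign is −
  λ: 41 + 6.12/60 = 41.102000
  E → positive
Point 3:
  Lat: 9′ + 0.93″ = 9.01550′; 56 + 9.01550/60 = 56.150258
  N ⇒ keep positive
  λ: 169 + 13/60 + 19/3600 = 169.221944
  hemisphere W, so the sign is −
Point 4:
  Lat: split at 2 digits → 61° and 25.834′; 61 + 25.834/60 = 61.430567
  N → positive
  Longitude: degrees = first 3 digits = 0, minutes = 43.6785; 0 + 43.6785/60 = 0.727975
  E → positive

1. 24.53809, -107.92083
2. -70.51883, 41.10200
3. 56.15026, -169.22194
4. 61.43057, 0.72798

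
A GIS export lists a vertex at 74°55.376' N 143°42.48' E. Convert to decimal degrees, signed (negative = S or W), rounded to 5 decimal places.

Lat: 55.376′ = 0.922933°; total 74.922933
N → positive
Longitude: 143 + 42.48/60 = 143.708000
E → positive

74.92293, 143.70800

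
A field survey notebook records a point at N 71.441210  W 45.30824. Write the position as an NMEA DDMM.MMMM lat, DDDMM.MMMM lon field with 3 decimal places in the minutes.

7126.473,N / 04518.494,W

Lat: 71° + 0.441210 × 60 = 71° 26.47260′
Longitude: 45° + 0.308240 × 60 = 45° 18.49440′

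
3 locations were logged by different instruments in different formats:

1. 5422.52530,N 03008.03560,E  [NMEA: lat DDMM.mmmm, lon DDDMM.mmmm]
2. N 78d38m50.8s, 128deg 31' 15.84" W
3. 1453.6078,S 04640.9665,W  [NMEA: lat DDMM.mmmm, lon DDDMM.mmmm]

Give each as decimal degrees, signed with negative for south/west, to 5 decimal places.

1. 54.37542, 30.13393
2. 78.64744, -128.52107
3. -14.89346, -46.68278

Point 1:
  Latitude: degrees = first 2 digits = 54, minutes = 22.5253; 54 + 22.5253/60 = 54.375422
  N ⇒ keep positive
  λ: degrees = first 3 digits = 30, minutes = 8.0356; 30 + 8.0356/60 = 30.133927
  E → positive
Point 2:
  Latitude: 78 + 38/60 + 50.8/3600 = 78.647444
  N → positive
  λ: 31′ + 15.84″ = 31.26400′; 128 + 31.26400/60 = 128.521067
  W → negative
Point 3:
  φ: degrees = first 2 digits = 14, minutes = 53.6078; 14 + 53.6078/60 = 14.893463
  S → negative
  λ: split at 3 digits → 046° and 40.9665′; 46 + 40.9665/60 = 46.682775
  W → negative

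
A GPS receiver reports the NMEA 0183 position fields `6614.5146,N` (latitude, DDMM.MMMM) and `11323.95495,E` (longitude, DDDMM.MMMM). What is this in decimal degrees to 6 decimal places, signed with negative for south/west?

66.241910, 113.399249

Latitude: split at 2 digits → 66° and 14.5146′; 66 + 14.5146/60 = 66.2419100
N → positive
Longitude: split at 3 digits → 113° and 23.95495′; 113 + 23.95495/60 = 113.3992492
E → positive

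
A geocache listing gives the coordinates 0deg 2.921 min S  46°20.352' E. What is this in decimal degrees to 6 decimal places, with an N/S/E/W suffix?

0.048683° S, 46.339200° E

Lat: 0 + 2.921/60 = 0.0486833
Lon: 20.352′ = 0.339200°; total 46.3392000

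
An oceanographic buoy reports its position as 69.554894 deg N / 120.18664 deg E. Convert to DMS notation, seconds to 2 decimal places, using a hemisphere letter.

69°33′17.62″ N, 120°11′11.90″ E

φ: 0.554894° → 33.29364′; 0.29364 × 60 = 17.6184″
λ: 0.186640° → 11.19840′; 0.19840 × 60 = 11.9040″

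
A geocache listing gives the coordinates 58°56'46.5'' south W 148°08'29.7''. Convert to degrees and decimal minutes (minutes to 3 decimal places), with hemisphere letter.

58° 56.775′ S, 148° 8.495′ W

Latitude: seconds/60 = 0.77500; minutes = 56 + 0.77500 = 56.77500
λ: 8 + 29.7/60 = 8.49500′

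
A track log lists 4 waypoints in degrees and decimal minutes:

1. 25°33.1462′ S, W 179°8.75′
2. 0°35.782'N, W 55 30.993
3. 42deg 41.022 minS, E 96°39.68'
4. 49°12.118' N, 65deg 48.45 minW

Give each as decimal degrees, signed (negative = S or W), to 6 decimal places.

1. -25.552437, -179.145833
2. 0.596367, -55.516550
3. -42.683700, 96.661333
4. 49.201967, -65.807500

Point 1:
  Lat: 25 + 33.1462/60 = 25.5524367
  hemisphere S, so the sign is −
  Longitude: 179 + 8.75/60 = 179.1458333
  W ⇒ negate
Point 2:
  Lat: 35.782′ = 0.596367°; total 0.5963667
  N → positive
  Lon: 55 + 30.993/60 = 55.5165500
  W → negative
Point 3:
  Latitude: 42 + 41.022/60 = 42.6837000
  S → negative
  λ: 96 + 39.68/60 = 96.6613333
  E ⇒ keep positive
Point 4:
  Latitude: 49 + 12.118/60 = 49.2019667
  N → positive
  Longitude: 48.45′ = 0.807500°; total 65.8075000
  W → negative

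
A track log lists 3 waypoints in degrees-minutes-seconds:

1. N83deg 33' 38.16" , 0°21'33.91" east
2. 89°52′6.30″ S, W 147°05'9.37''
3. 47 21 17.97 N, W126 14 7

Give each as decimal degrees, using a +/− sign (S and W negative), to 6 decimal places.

1. 83.560600, 0.359419
2. -89.868417, -147.085936
3. 47.354992, -126.235278

Point 1:
  φ: 83 + 33/60 + 38.16/3600 = 83.5606000
  N ⇒ keep positive
  λ: 0° + 21/60 + 33.91/3600 = 0 + 0.350000 + 0.009419 = 0.3594194
  E ⇒ keep positive
Point 2:
  Latitude: 52′ + 6.3″ = 52.10500′; 89 + 52.10500/60 = 89.8684167
  hemisphere S, so the sign is −
  Lon: 5′ + 9.37″ = 5.15617′; 147 + 5.15617/60 = 147.0859361
  W → negative
Point 3:
  Latitude: 47 + 21/60 + 17.97/3600 = 47.3549917
  N ⇒ keep positive
  Longitude: 126 + 14/60 + 7/3600 = 126.2352778
  W → negative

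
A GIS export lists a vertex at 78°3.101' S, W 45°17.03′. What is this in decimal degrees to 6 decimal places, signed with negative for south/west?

Lat: 78 + 3.101/60 = 78.0516833
S ⇒ negate
Lon: 17.03′ = 0.283833°; total 45.2838333
hemisphere W, so the sign is −

-78.051683, -45.283833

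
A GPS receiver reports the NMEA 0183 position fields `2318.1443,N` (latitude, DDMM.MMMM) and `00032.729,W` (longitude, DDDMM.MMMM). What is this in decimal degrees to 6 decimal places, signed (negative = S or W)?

Lat: degrees = first 2 digits = 23, minutes = 18.1443; 23 + 18.1443/60 = 23.3024050
N → positive
λ: degrees = first 3 digits = 0, minutes = 32.729; 0 + 32.729/60 = 0.5454833
W ⇒ negate

23.302405, -0.545483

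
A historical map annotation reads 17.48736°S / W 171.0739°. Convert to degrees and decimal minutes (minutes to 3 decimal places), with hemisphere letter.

Lat: minutes = (17.487360 − 17) × 60 = 29.24160
λ: fractional part 0.073900 → 4.43400 minutes

17° 29.242′ S, 171° 4.434′ W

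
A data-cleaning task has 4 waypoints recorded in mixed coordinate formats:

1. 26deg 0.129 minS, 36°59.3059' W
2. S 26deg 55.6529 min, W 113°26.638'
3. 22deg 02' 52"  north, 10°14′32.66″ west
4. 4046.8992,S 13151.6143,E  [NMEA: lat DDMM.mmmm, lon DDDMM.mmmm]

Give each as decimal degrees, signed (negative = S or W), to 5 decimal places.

Point 1:
  Latitude: 0.129′ = 0.002150°; total 26.002150
  S ⇒ negate
  Lon: 36 + 59.3059/60 = 36.988432
  W ⇒ negate
Point 2:
  Latitude: 55.6529′ = 0.927548°; total 26.927548
  hemisphere S, so the sign is −
  Longitude: 113 + 26.638/60 = 113.443967
  hemisphere W, so the sign is −
Point 3:
  φ: 2′ + 52″ = 2.86667′; 22 + 2.86667/60 = 22.047778
  N ⇒ keep positive
  λ: 10° + 14/60 + 32.66/3600 = 10 + 0.233333 + 0.009072 = 10.242406
  W → negative
Point 4:
  Latitude: split at 2 digits → 40° and 46.8992′; 40 + 46.8992/60 = 40.781653
  S ⇒ negate
  Longitude: degrees = first 3 digits = 131, minutes = 51.6143; 131 + 51.6143/60 = 131.860238
  E → positive

1. -26.00215, -36.98843
2. -26.92755, -113.44397
3. 22.04778, -10.24241
4. -40.78165, 131.86024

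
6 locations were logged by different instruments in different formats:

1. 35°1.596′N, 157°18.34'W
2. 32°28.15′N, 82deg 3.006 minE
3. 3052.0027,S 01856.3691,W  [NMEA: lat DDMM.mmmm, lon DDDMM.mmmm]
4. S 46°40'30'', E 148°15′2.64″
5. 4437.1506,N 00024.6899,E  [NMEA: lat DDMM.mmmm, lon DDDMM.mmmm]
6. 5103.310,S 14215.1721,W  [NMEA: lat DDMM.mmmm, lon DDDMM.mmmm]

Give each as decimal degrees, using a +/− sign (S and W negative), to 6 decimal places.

Point 1:
  φ: 35 + 1.596/60 = 35.0266000
  N ⇒ keep positive
  Lon: 18.34′ = 0.305667°; total 157.3056667
  W → negative
Point 2:
  φ: 32 + 28.15/60 = 32.4691667
  N ⇒ keep positive
  λ: 3.006′ = 0.050100°; total 82.0501000
  E ⇒ keep positive
Point 3:
  Lat: degrees = first 2 digits = 30, minutes = 52.0027; 30 + 52.0027/60 = 30.8667117
  S → negative
  Lon: degrees = first 3 digits = 18, minutes = 56.3691; 18 + 56.3691/60 = 18.9394850
  hemisphere W, so the sign is −
Point 4:
  Lat: 46° + 40/60 + 30/3600 = 46 + 0.666667 + 0.008333 = 46.6750000
  S ⇒ negate
  Longitude: 148 + 15/60 + 2.64/3600 = 148.2507333
  E → positive
Point 5:
  φ: split at 2 digits → 44° and 37.1506′; 44 + 37.1506/60 = 44.6191767
  N → positive
  Lon: degrees = first 3 digits = 0, minutes = 24.6899; 0 + 24.6899/60 = 0.4114983
  E ⇒ keep positive
Point 6:
  φ: degrees = first 2 digits = 51, minutes = 3.31; 51 + 3.31/60 = 51.0551667
  S ⇒ negate
  Longitude: degrees = first 3 digits = 142, minutes = 15.1721; 142 + 15.1721/60 = 142.2528683
  W ⇒ negate

1. 35.026600, -157.305667
2. 32.469167, 82.050100
3. -30.866712, -18.939485
4. -46.675000, 148.250733
5. 44.619177, 0.411498
6. -51.055167, -142.252868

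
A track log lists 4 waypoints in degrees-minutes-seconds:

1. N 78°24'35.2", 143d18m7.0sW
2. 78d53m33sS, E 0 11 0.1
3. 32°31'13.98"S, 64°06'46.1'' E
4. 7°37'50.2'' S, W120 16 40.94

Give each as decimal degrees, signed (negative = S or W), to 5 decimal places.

Point 1:
  Latitude: 78 + 24/60 + 35.2/3600 = 78.409778
  N → positive
  Longitude: 18′ + 7″ = 18.11667′; 143 + 18.11667/60 = 143.301944
  hemisphere W, so the sign is −
Point 2:
  φ: 53′ + 33″ = 53.55000′; 78 + 53.55000/60 = 78.892500
  hemisphere S, so the sign is −
  Longitude: 0 + 11/60 + 0.1/3600 = 0.183361
  E ⇒ keep positive
Point 3:
  Latitude: 32° + 31/60 + 13.98/3600 = 32 + 0.516667 + 0.003883 = 32.520550
  S ⇒ negate
  λ: 64° + 6/60 + 46.1/3600 = 64 + 0.100000 + 0.012806 = 64.112806
  E → positive
Point 4:
  Lat: 7 + 37/60 + 50.2/3600 = 7.630611
  S ⇒ negate
  Lon: 16′ + 40.94″ = 16.68233′; 120 + 16.68233/60 = 120.278039
  W → negative

1. 78.40978, -143.30194
2. -78.89250, 0.18336
3. -32.52055, 64.11281
4. -7.63061, -120.27804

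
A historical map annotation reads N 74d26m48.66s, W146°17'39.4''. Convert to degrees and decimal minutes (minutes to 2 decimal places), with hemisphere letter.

74° 26.81′ N, 146° 17.66′ W

Latitude: 26 + 48.66/60 = 26.8110′
λ: seconds/60 = 0.65667; minutes = 17 + 0.65667 = 17.6567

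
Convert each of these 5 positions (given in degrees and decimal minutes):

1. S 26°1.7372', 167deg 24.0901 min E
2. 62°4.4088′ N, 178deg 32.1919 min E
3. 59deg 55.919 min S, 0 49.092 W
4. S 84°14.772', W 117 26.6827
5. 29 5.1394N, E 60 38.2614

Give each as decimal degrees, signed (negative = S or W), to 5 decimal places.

1. -26.02895, 167.40150
2. 62.07348, 178.53653
3. -59.93198, -0.81820
4. -84.24620, -117.44471
5. 29.08566, 60.63769

Point 1:
  φ: 1.7372′ = 0.028953°; total 26.028953
  hemisphere S, so the sign is −
  Longitude: 24.0901′ = 0.401502°; total 167.401502
  E → positive
Point 2:
  φ: 4.4088′ = 0.073480°; total 62.073480
  N → positive
  λ: 178 + 32.1919/60 = 178.536532
  E → positive
Point 3:
  φ: 59 + 55.919/60 = 59.931983
  hemisphere S, so the sign is −
  λ: 0 + 49.092/60 = 0.818200
  W ⇒ negate
Point 4:
  φ: 14.772′ = 0.246200°; total 84.246200
  hemisphere S, so the sign is −
  Longitude: 26.6827′ = 0.444712°; total 117.444712
  W ⇒ negate
Point 5:
  Latitude: 29 + 5.1394/60 = 29.085657
  N ⇒ keep positive
  λ: 60 + 38.2614/60 = 60.637690
  E ⇒ keep positive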